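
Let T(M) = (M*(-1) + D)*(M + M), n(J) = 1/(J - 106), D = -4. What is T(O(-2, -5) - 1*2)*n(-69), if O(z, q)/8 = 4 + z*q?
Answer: 5016/35 ≈ 143.31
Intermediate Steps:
O(z, q) = 32 + 8*q*z (O(z, q) = 8*(4 + z*q) = 8*(4 + q*z) = 32 + 8*q*z)
n(J) = 1/(-106 + J)
T(M) = 2*M*(-4 - M) (T(M) = (M*(-1) - 4)*(M + M) = (-M - 4)*(2*M) = (-4 - M)*(2*M) = 2*M*(-4 - M))
T(O(-2, -5) - 1*2)*n(-69) = (-2*((32 + 8*(-5)*(-2)) - 1*2)*(4 + ((32 + 8*(-5)*(-2)) - 1*2)))/(-106 - 69) = -2*((32 + 80) - 2)*(4 + ((32 + 80) - 2))/(-175) = -2*(112 - 2)*(4 + (112 - 2))*(-1/175) = -2*110*(4 + 110)*(-1/175) = -2*110*114*(-1/175) = -25080*(-1/175) = 5016/35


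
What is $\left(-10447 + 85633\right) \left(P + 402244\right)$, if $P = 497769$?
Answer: $67668377418$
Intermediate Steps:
$\left(-10447 + 85633\right) \left(P + 402244\right) = \left(-10447 + 85633\right) \left(497769 + 402244\right) = 75186 \cdot 900013 = 67668377418$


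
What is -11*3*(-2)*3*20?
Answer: 3960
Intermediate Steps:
-11*3*(-2)*3*20 = -(-66)*3*20 = -11*(-18)*20 = 198*20 = 3960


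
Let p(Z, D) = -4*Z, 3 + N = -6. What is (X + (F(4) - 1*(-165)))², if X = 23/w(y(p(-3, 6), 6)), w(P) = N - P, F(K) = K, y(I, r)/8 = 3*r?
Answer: 667395556/23409 ≈ 28510.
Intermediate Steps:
N = -9 (N = -3 - 6 = -9)
y(I, r) = 24*r (y(I, r) = 8*(3*r) = 24*r)
w(P) = -9 - P
X = -23/153 (X = 23/(-9 - 24*6) = 23/(-9 - 1*144) = 23/(-9 - 144) = 23/(-153) = 23*(-1/153) = -23/153 ≈ -0.15033)
(X + (F(4) - 1*(-165)))² = (-23/153 + (4 - 1*(-165)))² = (-23/153 + (4 + 165))² = (-23/153 + 169)² = (25834/153)² = 667395556/23409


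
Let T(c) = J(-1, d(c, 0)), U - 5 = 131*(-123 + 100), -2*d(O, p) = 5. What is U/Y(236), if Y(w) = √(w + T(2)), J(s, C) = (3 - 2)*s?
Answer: -64*√235/5 ≈ -196.22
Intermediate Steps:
d(O, p) = -5/2 (d(O, p) = -½*5 = -5/2)
U = -3008 (U = 5 + 131*(-123 + 100) = 5 + 131*(-23) = 5 - 3013 = -3008)
J(s, C) = s (J(s, C) = 1*s = s)
T(c) = -1
Y(w) = √(-1 + w) (Y(w) = √(w - 1) = √(-1 + w))
U/Y(236) = -3008/√(-1 + 236) = -3008*√235/235 = -64*√235/5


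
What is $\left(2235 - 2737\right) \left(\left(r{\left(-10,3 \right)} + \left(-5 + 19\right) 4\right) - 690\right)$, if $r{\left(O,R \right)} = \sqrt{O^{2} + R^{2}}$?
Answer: $318268 - 502 \sqrt{109} \approx 3.1303 \cdot 10^{5}$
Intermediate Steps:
$\left(2235 - 2737\right) \left(\left(r{\left(-10,3 \right)} + \left(-5 + 19\right) 4\right) - 690\right) = \left(2235 - 2737\right) \left(\left(\sqrt{\left(-10\right)^{2} + 3^{2}} + \left(-5 + 19\right) 4\right) - 690\right) = - 502 \left(\left(\sqrt{100 + 9} + 14 \cdot 4\right) - 690\right) = - 502 \left(\left(\sqrt{109} + 56\right) - 690\right) = - 502 \left(\left(56 + \sqrt{109}\right) - 690\right) = - 502 \left(-634 + \sqrt{109}\right) = 318268 - 502 \sqrt{109}$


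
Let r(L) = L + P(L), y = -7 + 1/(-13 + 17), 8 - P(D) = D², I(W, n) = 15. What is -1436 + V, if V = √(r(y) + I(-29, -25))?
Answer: -1436 + I*√469/4 ≈ -1436.0 + 5.4141*I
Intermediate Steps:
P(D) = 8 - D²
y = -27/4 (y = -7 + 1/4 = -7 + ¼ = -27/4 ≈ -6.7500)
r(L) = 8 + L - L² (r(L) = L + (8 - L²) = 8 + L - L²)
V = I*√469/4 (V = √((8 - 27/4 - (-27/4)²) + 15) = √((8 - 27/4 - 1*729/16) + 15) = √((8 - 27/4 - 729/16) + 15) = √(-709/16 + 15) = √(-469/16) = I*√469/4 ≈ 5.4141*I)
-1436 + V = -1436 + I*√469/4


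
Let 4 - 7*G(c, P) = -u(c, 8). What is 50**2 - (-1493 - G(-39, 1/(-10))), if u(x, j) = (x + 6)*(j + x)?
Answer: 28978/7 ≈ 4139.7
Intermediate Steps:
u(x, j) = (6 + x)*(j + x)
G(c, P) = 52/7 + 2*c + c**2/7 (G(c, P) = 4/7 - (-1)*(c**2 + 6*8 + 6*c + 8*c)/7 = 4/7 - (-1)*(c**2 + 48 + 6*c + 8*c)/7 = 4/7 - (-1)*(48 + c**2 + 14*c)/7 = 4/7 - (-48 - c**2 - 14*c)/7 = 4/7 + (48/7 + 2*c + c**2/7) = 52/7 + 2*c + c**2/7)
50**2 - (-1493 - G(-39, 1/(-10))) = 50**2 - (-1493 - (52/7 + 2*(-39) + (1/7)*(-39)**2)) = 2500 - (-1493 - (52/7 - 78 + (1/7)*1521)) = 2500 - (-1493 - (52/7 - 78 + 1521/7)) = 2500 - (-1493 - 1*1027/7) = 2500 - (-1493 - 1027/7) = 2500 - 1*(-11478/7) = 2500 + 11478/7 = 28978/7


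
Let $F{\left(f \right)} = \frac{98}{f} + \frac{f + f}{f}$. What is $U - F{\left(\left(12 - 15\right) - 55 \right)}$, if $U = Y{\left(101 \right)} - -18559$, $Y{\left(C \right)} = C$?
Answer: $\frac{541131}{29} \approx 18660.0$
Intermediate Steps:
$U = 18660$ ($U = 101 - -18559 = 101 + 18559 = 18660$)
$F{\left(f \right)} = 2 + \frac{98}{f}$ ($F{\left(f \right)} = \frac{98}{f} + \frac{2 f}{f} = \frac{98}{f} + 2 = 2 + \frac{98}{f}$)
$U - F{\left(\left(12 - 15\right) - 55 \right)} = 18660 - \left(2 + \frac{98}{\left(12 - 15\right) - 55}\right) = 18660 - \left(2 + \frac{98}{-3 - 55}\right) = 18660 - \left(2 + \frac{98}{-58}\right) = 18660 - \left(2 + 98 \left(- \frac{1}{58}\right)\right) = 18660 - \left(2 - \frac{49}{29}\right) = 18660 - \frac{9}{29} = \frac{541131}{29}$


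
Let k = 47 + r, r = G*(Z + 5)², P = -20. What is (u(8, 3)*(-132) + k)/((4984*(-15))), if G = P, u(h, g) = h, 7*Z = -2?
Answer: 71221/3663240 ≈ 0.019442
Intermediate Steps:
Z = -2/7 (Z = (⅐)*(-2) = -2/7 ≈ -0.28571)
G = -20
r = -21780/49 (r = -20*(-2/7 + 5)² = -20*(33/7)² = -20*1089/49 = -21780/49 ≈ -444.49)
k = -19477/49 (k = 47 - 21780/49 = -19477/49 ≈ -397.49)
(u(8, 3)*(-132) + k)/((4984*(-15))) = (8*(-132) - 19477/49)/((4984*(-15))) = (-1056 - 19477/49)/(-74760) = -71221/49*(-1/74760) = 71221/3663240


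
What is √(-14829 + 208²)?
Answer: 11*√235 ≈ 168.63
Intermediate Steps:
√(-14829 + 208²) = √(-14829 + 43264) = √28435 = 11*√235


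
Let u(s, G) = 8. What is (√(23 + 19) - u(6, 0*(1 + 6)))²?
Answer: (8 - √42)² ≈ 2.3081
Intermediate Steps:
(√(23 + 19) - u(6, 0*(1 + 6)))² = (√(23 + 19) - 1*8)² = (√42 - 8)² = (-8 + √42)²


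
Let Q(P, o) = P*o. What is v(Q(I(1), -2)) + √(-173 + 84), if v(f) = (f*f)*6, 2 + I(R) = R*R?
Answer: 24 + I*√89 ≈ 24.0 + 9.434*I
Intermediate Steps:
I(R) = -2 + R² (I(R) = -2 + R*R = -2 + R²)
v(f) = 6*f² (v(f) = f²*6 = 6*f²)
v(Q(I(1), -2)) + √(-173 + 84) = 6*((-2 + 1²)*(-2))² + √(-173 + 84) = 6*((-2 + 1)*(-2))² + √(-89) = 6*(-1*(-2))² + I*√89 = 6*2² + I*√89 = 6*4 + I*√89 = 24 + I*√89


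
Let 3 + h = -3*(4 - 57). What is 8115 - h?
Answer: 7959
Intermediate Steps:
h = 156 (h = -3 - 3*(4 - 57) = -3 - 3*(-53) = -3 + 159 = 156)
8115 - h = 8115 - 1*156 = 8115 - 156 = 7959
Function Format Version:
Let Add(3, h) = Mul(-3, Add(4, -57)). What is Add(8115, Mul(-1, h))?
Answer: 7959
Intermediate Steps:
h = 156 (h = Add(-3, Mul(-3, Add(4, -57))) = Add(-3, Mul(-3, -53)) = Add(-3, 159) = 156)
Add(8115, Mul(-1, h)) = Add(8115, Mul(-1, 156)) = Add(8115, -156) = 7959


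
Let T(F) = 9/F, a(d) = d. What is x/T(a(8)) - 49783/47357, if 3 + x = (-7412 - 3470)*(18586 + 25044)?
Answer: -179873882165575/426213 ≈ -4.2203e+8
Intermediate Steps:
x = -474781663 (x = -3 + (-7412 - 3470)*(18586 + 25044) = -3 - 10882*43630 = -3 - 474781660 = -474781663)
x/T(a(8)) - 49783/47357 = -474781663/(9/8) - 49783/47357 = -474781663/(9*(⅛)) - 49783*1/47357 = -474781663/9/8 - 49783/47357 = -474781663*8/9 - 49783/47357 = -3798253304/9 - 49783/47357 = -179873882165575/426213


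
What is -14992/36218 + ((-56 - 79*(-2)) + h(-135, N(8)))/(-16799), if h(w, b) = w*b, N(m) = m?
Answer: -108214702/304213091 ≈ -0.35572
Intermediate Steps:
h(w, b) = b*w
-14992/36218 + ((-56 - 79*(-2)) + h(-135, N(8)))/(-16799) = -14992/36218 + ((-56 - 79*(-2)) + 8*(-135))/(-16799) = -14992*1/36218 + ((-56 + 158) - 1080)*(-1/16799) = -7496/18109 + (102 - 1080)*(-1/16799) = -7496/18109 - 978*(-1/16799) = -7496/18109 + 978/16799 = -108214702/304213091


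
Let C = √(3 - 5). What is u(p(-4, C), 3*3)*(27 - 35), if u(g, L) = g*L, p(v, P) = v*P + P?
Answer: 216*I*√2 ≈ 305.47*I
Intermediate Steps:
C = I*√2 (C = √(-2) = I*√2 ≈ 1.4142*I)
p(v, P) = P + P*v (p(v, P) = P*v + P = P + P*v)
u(g, L) = L*g
u(p(-4, C), 3*3)*(27 - 35) = ((3*3)*((I*√2)*(1 - 4)))*(27 - 35) = (9*((I*√2)*(-3)))*(-8) = (9*(-3*I*√2))*(-8) = -27*I*√2*(-8) = 216*I*√2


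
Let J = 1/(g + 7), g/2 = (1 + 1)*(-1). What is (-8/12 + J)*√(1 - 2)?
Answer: -I/3 ≈ -0.33333*I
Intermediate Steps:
g = -4 (g = 2*((1 + 1)*(-1)) = 2*(2*(-1)) = 2*(-2) = -4)
J = ⅓ (J = 1/(-4 + 7) = 1/3 = ⅓ ≈ 0.33333)
(-8/12 + J)*√(1 - 2) = (-8/12 + ⅓)*√(1 - 2) = (-8*1/12 + ⅓)*√(-1) = (-⅔ + ⅓)*I = -I/3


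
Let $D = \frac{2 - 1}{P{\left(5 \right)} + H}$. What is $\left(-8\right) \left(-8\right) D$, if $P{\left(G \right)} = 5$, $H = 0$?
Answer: $\frac{64}{5} \approx 12.8$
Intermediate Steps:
$D = \frac{1}{5}$ ($D = \frac{2 - 1}{5 + 0} = 1 \cdot \frac{1}{5} = \frac{1}{5} \approx 0.2$)
$\left(-8\right) \left(-8\right) D = \left(-8\right) \left(-8\right) \frac{1}{5} = 64 \cdot \frac{1}{5} = \frac{64}{5}$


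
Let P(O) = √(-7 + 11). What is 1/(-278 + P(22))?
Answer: -1/276 ≈ -0.0036232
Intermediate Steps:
P(O) = 2 (P(O) = √4 = 2)
1/(-278 + P(22)) = 1/(-278 + 2) = 1/(-276) = -1/276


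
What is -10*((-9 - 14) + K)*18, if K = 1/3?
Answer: 4080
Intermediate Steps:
K = ⅓ ≈ 0.33333
-10*((-9 - 14) + K)*18 = -10*((-9 - 14) + ⅓)*18 = -10*(-23 + ⅓)*18 = -10*(-68/3)*18 = (680/3)*18 = 4080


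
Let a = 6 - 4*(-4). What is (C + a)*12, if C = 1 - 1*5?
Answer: 216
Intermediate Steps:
a = 22 (a = 6 + 16 = 22)
C = -4 (C = 1 - 5 = -4)
(C + a)*12 = (-4 + 22)*12 = 18*12 = 216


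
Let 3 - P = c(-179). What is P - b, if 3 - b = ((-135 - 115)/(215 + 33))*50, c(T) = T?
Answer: 7973/62 ≈ 128.60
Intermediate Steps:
b = 3311/62 (b = 3 - (-135 - 115)/(215 + 33)*50 = 3 - (-250/248)*50 = 3 - (-250*1/248)*50 = 3 - (-125)*50/124 = 3 - 1*(-3125/62) = 3 + 3125/62 = 3311/62 ≈ 53.403)
P = 182 (P = 3 - 1*(-179) = 3 + 179 = 182)
P - b = 182 - 1*3311/62 = 182 - 3311/62 = 7973/62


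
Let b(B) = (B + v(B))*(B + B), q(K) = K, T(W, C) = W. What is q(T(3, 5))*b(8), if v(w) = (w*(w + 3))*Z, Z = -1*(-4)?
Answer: 17280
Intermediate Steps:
Z = 4
v(w) = 4*w*(3 + w) (v(w) = (w*(w + 3))*4 = (w*(3 + w))*4 = 4*w*(3 + w))
b(B) = 2*B*(B + 4*B*(3 + B)) (b(B) = (B + 4*B*(3 + B))*(B + B) = (B + 4*B*(3 + B))*(2*B) = 2*B*(B + 4*B*(3 + B)))
q(T(3, 5))*b(8) = 3*(8²*(26 + 8*8)) = 3*(64*(26 + 64)) = 3*(64*90) = 3*5760 = 17280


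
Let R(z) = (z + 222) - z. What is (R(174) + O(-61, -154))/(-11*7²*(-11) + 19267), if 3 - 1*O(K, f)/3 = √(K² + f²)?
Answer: 231/25196 - 3*√27437/25196 ≈ -0.010554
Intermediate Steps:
R(z) = 222 (R(z) = (222 + z) - z = 222)
O(K, f) = 9 - 3*√(K² + f²)
(R(174) + O(-61, -154))/(-11*7²*(-11) + 19267) = (222 + (9 - 3*√((-61)² + (-154)²)))/(-11*7²*(-11) + 19267) = (222 + (9 - 3*√(3721 + 23716)))/(-11*49*(-11) + 19267) = (222 + (9 - 3*√27437))/(-539*(-11) + 19267) = (231 - 3*√27437)/(5929 + 19267) = (231 - 3*√27437)/25196 = (231 - 3*√27437)*(1/25196) = 231/25196 - 3*√27437/25196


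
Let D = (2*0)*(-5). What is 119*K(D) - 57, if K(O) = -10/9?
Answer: -1703/9 ≈ -189.22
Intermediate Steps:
D = 0 (D = 0*(-5) = 0)
K(O) = -10/9 (K(O) = -10*⅑ = -10/9)
119*K(D) - 57 = 119*(-10/9) - 57 = -1190/9 - 57 = -1703/9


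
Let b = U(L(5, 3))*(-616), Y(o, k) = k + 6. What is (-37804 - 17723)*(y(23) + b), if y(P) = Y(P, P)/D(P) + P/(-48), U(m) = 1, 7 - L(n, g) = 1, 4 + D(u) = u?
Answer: 10380532033/304 ≈ 3.4146e+7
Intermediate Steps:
D(u) = -4 + u
Y(o, k) = 6 + k
L(n, g) = 6 (L(n, g) = 7 - 1*1 = 7 - 1 = 6)
y(P) = -P/48 + (6 + P)/(-4 + P) (y(P) = (6 + P)/(-4 + P) + P/(-48) = (6 + P)/(-4 + P) + P*(-1/48) = (6 + P)/(-4 + P) - P/48 = -P/48 + (6 + P)/(-4 + P))
b = -616 (b = 1*(-616) = -616)
(-37804 - 17723)*(y(23) + b) = (-37804 - 17723)*((288 - 1*23² + 52*23)/(48*(-4 + 23)) - 616) = -55527*((1/48)*(288 - 1*529 + 1196)/19 - 616) = -55527*((1/48)*(1/19)*(288 - 529 + 1196) - 616) = -55527*((1/48)*(1/19)*955 - 616) = -55527*(955/912 - 616) = -55527*(-560837/912) = 10380532033/304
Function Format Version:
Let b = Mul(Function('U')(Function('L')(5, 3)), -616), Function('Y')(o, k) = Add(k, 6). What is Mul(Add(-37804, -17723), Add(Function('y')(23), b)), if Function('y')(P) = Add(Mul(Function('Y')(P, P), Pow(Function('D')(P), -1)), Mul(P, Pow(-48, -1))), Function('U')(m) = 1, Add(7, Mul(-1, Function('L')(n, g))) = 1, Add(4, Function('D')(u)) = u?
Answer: Rational(10380532033, 304) ≈ 3.4146e+7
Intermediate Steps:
Function('D')(u) = Add(-4, u)
Function('Y')(o, k) = Add(6, k)
Function('L')(n, g) = 6 (Function('L')(n, g) = Add(7, Mul(-1, 1)) = Add(7, -1) = 6)
Function('y')(P) = Add(Mul(Rational(-1, 48), P), Mul(Pow(Add(-4, P), -1), Add(6, P))) (Function('y')(P) = Add(Mul(Add(6, P), Pow(Add(-4, P), -1)), Mul(P, Pow(-48, -1))) = Add(Mul(Pow(Add(-4, P), -1), Add(6, P)), Mul(P, Rational(-1, 48))) = Add(Mul(Pow(Add(-4, P), -1), Add(6, P)), Mul(Rational(-1, 48), P)) = Add(Mul(Rational(-1, 48), P), Mul(Pow(Add(-4, P), -1), Add(6, P))))
b = -616 (b = Mul(1, -616) = -616)
Mul(Add(-37804, -17723), Add(Function('y')(23), b)) = Mul(Add(-37804, -17723), Add(Mul(Rational(1, 48), Pow(Add(-4, 23), -1), Add(288, Mul(-1, Pow(23, 2)), Mul(52, 23))), -616)) = Mul(-55527, Add(Mul(Rational(1, 48), Pow(19, -1), Add(288, Mul(-1, 529), 1196)), -616)) = Mul(-55527, Add(Mul(Rational(1, 48), Rational(1, 19), Add(288, -529, 1196)), -616)) = Mul(-55527, Add(Mul(Rational(1, 48), Rational(1, 19), 955), -616)) = Mul(-55527, Add(Rational(955, 912), -616)) = Mul(-55527, Rational(-560837, 912)) = Rational(10380532033, 304)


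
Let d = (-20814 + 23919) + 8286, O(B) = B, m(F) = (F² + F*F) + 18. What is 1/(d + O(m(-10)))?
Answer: 1/11609 ≈ 8.6140e-5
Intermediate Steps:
m(F) = 18 + 2*F² (m(F) = (F² + F²) + 18 = 2*F² + 18 = 18 + 2*F²)
d = 11391 (d = 3105 + 8286 = 11391)
1/(d + O(m(-10))) = 1/(11391 + (18 + 2*(-10)²)) = 1/(11391 + (18 + 2*100)) = 1/(11391 + (18 + 200)) = 1/(11391 + 218) = 1/11609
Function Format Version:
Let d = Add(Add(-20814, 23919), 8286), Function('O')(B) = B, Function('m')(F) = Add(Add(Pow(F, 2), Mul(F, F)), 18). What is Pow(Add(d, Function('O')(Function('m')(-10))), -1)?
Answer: Rational(1, 11609) ≈ 8.6140e-5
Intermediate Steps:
Function('m')(F) = Add(18, Mul(2, Pow(F, 2))) (Function('m')(F) = Add(Add(Pow(F, 2), Pow(F, 2)), 18) = Add(Mul(2, Pow(F, 2)), 18) = Add(18, Mul(2, Pow(F, 2))))
d = 11391 (d = Add(3105, 8286) = 11391)
Pow(Add(d, Function('O')(Function('m')(-10))), -1) = Pow(Add(11391, Add(18, Mul(2, Pow(-10, 2)))), -1) = Pow(Add(11391, Add(18, Mul(2, 100))), -1) = Pow(Add(11391, Add(18, 200)), -1) = Pow(Add(11391, 218), -1) = Pow(11609, -1) = Rational(1, 11609)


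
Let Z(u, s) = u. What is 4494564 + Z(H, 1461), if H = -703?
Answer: 4493861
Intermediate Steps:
4494564 + Z(H, 1461) = 4494564 - 703 = 4493861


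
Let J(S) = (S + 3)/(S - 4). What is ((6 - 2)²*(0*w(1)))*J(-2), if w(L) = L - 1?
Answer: 0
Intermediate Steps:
J(S) = (3 + S)/(-4 + S)
w(L) = -1 + L
((6 - 2)²*(0*w(1)))*J(-2) = ((6 - 2)²*(0*(-1 + 1)))*((3 - 2)/(-4 - 2)) = (4²*(0*0))*(1/(-6)) = (16*0)*(-⅙*1) = 0*(-⅙) = 0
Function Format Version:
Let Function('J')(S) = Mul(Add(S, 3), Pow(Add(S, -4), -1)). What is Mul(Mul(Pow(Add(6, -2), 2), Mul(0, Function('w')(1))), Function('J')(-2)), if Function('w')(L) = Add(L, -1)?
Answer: 0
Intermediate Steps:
Function('J')(S) = Mul(Pow(Add(-4, S), -1), Add(3, S)) (Function('J')(S) = Mul(Add(3, S), Pow(Add(-4, S), -1)) = Mul(Pow(Add(-4, S), -1), Add(3, S)))
Function('w')(L) = Add(-1, L)
Mul(Mul(Pow(Add(6, -2), 2), Mul(0, Function('w')(1))), Function('J')(-2)) = Mul(Mul(Pow(Add(6, -2), 2), Mul(0, Add(-1, 1))), Mul(Pow(Add(-4, -2), -1), Add(3, -2))) = Mul(Mul(Pow(4, 2), Mul(0, 0)), Mul(Pow(-6, -1), 1)) = Mul(Mul(16, 0), Mul(Rational(-1, 6), 1)) = Mul(0, Rational(-1, 6)) = 0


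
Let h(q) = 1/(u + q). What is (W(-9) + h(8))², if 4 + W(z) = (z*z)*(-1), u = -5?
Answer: 64516/9 ≈ 7168.4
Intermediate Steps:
W(z) = -4 - z² (W(z) = -4 + (z*z)*(-1) = -4 + z²*(-1) = -4 - z²)
h(q) = 1/(-5 + q)
(W(-9) + h(8))² = ((-4 - 1*(-9)²) + 1/(-5 + 8))² = ((-4 - 1*81) + 1/3)² = ((-4 - 81) + ⅓)² = (-85 + ⅓)² = (-254/3)² = 64516/9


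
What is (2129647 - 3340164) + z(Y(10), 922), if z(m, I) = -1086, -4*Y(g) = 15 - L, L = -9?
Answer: -1211603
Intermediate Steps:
Y(g) = -6 (Y(g) = -(15 - 1*(-9))/4 = -(15 + 9)/4 = -¼*24 = -6)
(2129647 - 3340164) + z(Y(10), 922) = (2129647 - 3340164) - 1086 = -1210517 - 1086 = -1211603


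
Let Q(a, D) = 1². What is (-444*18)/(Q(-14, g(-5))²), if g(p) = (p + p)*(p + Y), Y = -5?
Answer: -7992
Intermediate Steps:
g(p) = 2*p*(-5 + p) (g(p) = (p + p)*(p - 5) = (2*p)*(-5 + p) = 2*p*(-5 + p))
Q(a, D) = 1
(-444*18)/(Q(-14, g(-5))²) = (-444*18)/(1²) = -7992/1 = -7992*1 = -7992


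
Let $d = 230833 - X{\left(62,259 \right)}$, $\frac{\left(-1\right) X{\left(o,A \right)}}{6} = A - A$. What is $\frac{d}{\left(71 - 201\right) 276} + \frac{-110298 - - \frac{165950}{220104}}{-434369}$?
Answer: $- \frac{67942460519129}{10994730753240} \approx -6.1796$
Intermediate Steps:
$X{\left(o,A \right)} = 0$ ($X{\left(o,A \right)} = - 6 \left(A - A\right) = \left(-6\right) 0 = 0$)
$d = 230833$ ($d = 230833 - 0 = 230833 + 0 = 230833$)
$\frac{d}{\left(71 - 201\right) 276} + \frac{-110298 - - \frac{165950}{220104}}{-434369} = \frac{230833}{\left(71 - 201\right) 276} + \frac{-110298 - - \frac{165950}{220104}}{-434369} = \frac{230833}{\left(-130\right) 276} + \left(-110298 - \left(-165950\right) \frac{1}{220104}\right) \left(- \frac{1}{434369}\right) = \frac{230833}{-35880} + \left(-110298 - - \frac{82975}{110052}\right) \left(- \frac{1}{434369}\right) = 230833 \left(- \frac{1}{35880}\right) + \left(-110298 + \frac{82975}{110052}\right) \left(- \frac{1}{434369}\right) = - \frac{230833}{35880} - - \frac{12138432521}{47803177188} = - \frac{230833}{35880} + \frac{12138432521}{47803177188} = - \frac{67942460519129}{10994730753240}$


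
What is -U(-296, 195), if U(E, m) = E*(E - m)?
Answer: -145336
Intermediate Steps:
-U(-296, 195) = -(-296)*(-296 - 1*195) = -(-296)*(-296 - 195) = -(-296)*(-491) = -1*145336 = -145336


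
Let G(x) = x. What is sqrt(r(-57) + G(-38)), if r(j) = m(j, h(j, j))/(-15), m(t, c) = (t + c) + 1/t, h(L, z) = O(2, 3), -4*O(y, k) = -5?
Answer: I*sqrt(445531)/114 ≈ 5.8551*I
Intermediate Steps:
O(y, k) = 5/4 (O(y, k) = -1/4*(-5) = 5/4)
h(L, z) = 5/4
m(t, c) = c + t + 1/t (m(t, c) = (c + t) + 1/t = c + t + 1/t)
r(j) = -1/12 - j/15 - 1/(15*j) (r(j) = (5/4 + j + 1/j)/(-15) = (5/4 + j + 1/j)*(-1/15) = -1/12 - j/15 - 1/(15*j))
sqrt(r(-57) + G(-38)) = sqrt((1/60)*(-4 - 1*(-57)*(5 + 4*(-57)))/(-57) - 38) = sqrt((1/60)*(-1/57)*(-4 - 1*(-57)*(5 - 228)) - 38) = sqrt((1/60)*(-1/57)*(-4 - 1*(-57)*(-223)) - 38) = sqrt((1/60)*(-1/57)*(-4 - 12711) - 38) = sqrt((1/60)*(-1/57)*(-12715) - 38) = sqrt(2543/684 - 38) = sqrt(-23449/684) = I*sqrt(445531)/114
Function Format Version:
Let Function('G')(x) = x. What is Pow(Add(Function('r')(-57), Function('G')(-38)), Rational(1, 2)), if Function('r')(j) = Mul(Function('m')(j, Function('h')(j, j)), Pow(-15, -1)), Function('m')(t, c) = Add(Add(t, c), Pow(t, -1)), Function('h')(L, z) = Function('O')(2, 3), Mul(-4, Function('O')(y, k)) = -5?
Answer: Mul(Rational(1, 114), I, Pow(445531, Rational(1, 2))) ≈ Mul(5.8551, I)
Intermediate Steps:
Function('O')(y, k) = Rational(5, 4) (Function('O')(y, k) = Mul(Rational(-1, 4), -5) = Rational(5, 4))
Function('h')(L, z) = Rational(5, 4)
Function('m')(t, c) = Add(c, t, Pow(t, -1)) (Function('m')(t, c) = Add(Add(c, t), Pow(t, -1)) = Add(c, t, Pow(t, -1)))
Function('r')(j) = Add(Rational(-1, 12), Mul(Rational(-1, 15), j), Mul(Rational(-1, 15), Pow(j, -1))) (Function('r')(j) = Mul(Add(Rational(5, 4), j, Pow(j, -1)), Pow(-15, -1)) = Mul(Add(Rational(5, 4), j, Pow(j, -1)), Rational(-1, 15)) = Add(Rational(-1, 12), Mul(Rational(-1, 15), j), Mul(Rational(-1, 15), Pow(j, -1))))
Pow(Add(Function('r')(-57), Function('G')(-38)), Rational(1, 2)) = Pow(Add(Mul(Rational(1, 60), Pow(-57, -1), Add(-4, Mul(-1, -57, Add(5, Mul(4, -57))))), -38), Rational(1, 2)) = Pow(Add(Mul(Rational(1, 60), Rational(-1, 57), Add(-4, Mul(-1, -57, Add(5, -228)))), -38), Rational(1, 2)) = Pow(Add(Mul(Rational(1, 60), Rational(-1, 57), Add(-4, Mul(-1, -57, -223))), -38), Rational(1, 2)) = Pow(Add(Mul(Rational(1, 60), Rational(-1, 57), Add(-4, -12711)), -38), Rational(1, 2)) = Pow(Add(Mul(Rational(1, 60), Rational(-1, 57), -12715), -38), Rational(1, 2)) = Pow(Add(Rational(2543, 684), -38), Rational(1, 2)) = Pow(Rational(-23449, 684), Rational(1, 2)) = Mul(Rational(1, 114), I, Pow(445531, Rational(1, 2)))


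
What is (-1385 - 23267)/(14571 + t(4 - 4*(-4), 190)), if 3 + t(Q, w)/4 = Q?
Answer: -24652/14639 ≈ -1.6840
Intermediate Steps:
t(Q, w) = -12 + 4*Q
(-1385 - 23267)/(14571 + t(4 - 4*(-4), 190)) = (-1385 - 23267)/(14571 + (-12 + 4*(4 - 4*(-4)))) = -24652/(14571 + (-12 + 4*(4 + 16))) = -24652/(14571 + (-12 + 4*20)) = -24652/(14571 + (-12 + 80)) = -24652/(14571 + 68) = -24652/14639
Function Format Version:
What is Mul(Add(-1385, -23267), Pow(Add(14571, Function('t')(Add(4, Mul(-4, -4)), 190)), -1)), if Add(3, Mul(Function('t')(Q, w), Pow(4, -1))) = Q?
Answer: Rational(-24652, 14639) ≈ -1.6840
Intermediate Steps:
Function('t')(Q, w) = Add(-12, Mul(4, Q))
Mul(Add(-1385, -23267), Pow(Add(14571, Function('t')(Add(4, Mul(-4, -4)), 190)), -1)) = Mul(Add(-1385, -23267), Pow(Add(14571, Add(-12, Mul(4, Add(4, Mul(-4, -4))))), -1)) = Mul(-24652, Pow(Add(14571, Add(-12, Mul(4, Add(4, 16)))), -1)) = Mul(-24652, Pow(Add(14571, Add(-12, Mul(4, 20))), -1)) = Mul(-24652, Pow(Add(14571, Add(-12, 80)), -1)) = Mul(-24652, Pow(Add(14571, 68), -1)) = Mul(-24652, Pow(14639, -1)) = Mul(-24652, Rational(1, 14639)) = Rational(-24652, 14639)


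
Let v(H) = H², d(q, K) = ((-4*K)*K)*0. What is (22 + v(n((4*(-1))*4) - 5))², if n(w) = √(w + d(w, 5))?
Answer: -639 - 2480*I ≈ -639.0 - 2480.0*I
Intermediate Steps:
d(q, K) = 0 (d(q, K) = -4*K²*0 = 0)
n(w) = √w (n(w) = √(w + 0) = √w)
(22 + v(n((4*(-1))*4) - 5))² = (22 + (√((4*(-1))*4) - 5)²)² = (22 + (√(-4*4) - 5)²)² = (22 + (√(-16) - 5)²)² = (22 + (4*I - 5)²)² = (22 + (-5 + 4*I)²)²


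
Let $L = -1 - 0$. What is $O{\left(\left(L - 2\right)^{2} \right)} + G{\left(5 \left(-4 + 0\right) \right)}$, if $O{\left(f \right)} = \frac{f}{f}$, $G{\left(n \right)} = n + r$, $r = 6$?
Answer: $-13$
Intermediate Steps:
$L = -1$ ($L = -1 + 0 = -1$)
$G{\left(n \right)} = 6 + n$ ($G{\left(n \right)} = n + 6 = 6 + n$)
$O{\left(f \right)} = 1$
$O{\left(\left(L - 2\right)^{2} \right)} + G{\left(5 \left(-4 + 0\right) \right)} = 1 + \left(6 + 5 \left(-4 + 0\right)\right) = 1 + \left(6 + 5 \left(-4\right)\right) = 1 + \left(6 - 20\right) = 1 - 14 = -13$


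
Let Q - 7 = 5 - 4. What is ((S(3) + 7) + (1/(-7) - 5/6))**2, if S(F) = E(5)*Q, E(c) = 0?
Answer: 64009/1764 ≈ 36.286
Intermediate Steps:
Q = 8 (Q = 7 + (5 - 4) = 7 + 1 = 8)
S(F) = 0 (S(F) = 0*8 = 0)
((S(3) + 7) + (1/(-7) - 5/6))**2 = ((0 + 7) + (1/(-7) - 5/6))**2 = (7 + (1*(-1/7) - 5*1/6))**2 = (7 + (-1/7 - 5/6))**2 = (7 - 41/42)**2 = (253/42)**2 = 64009/1764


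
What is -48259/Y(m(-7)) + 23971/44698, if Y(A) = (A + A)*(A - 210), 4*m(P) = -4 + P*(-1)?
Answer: 17316837437/112236678 ≈ 154.29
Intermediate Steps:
m(P) = -1 - P/4 (m(P) = (-4 + P*(-1))/4 = (-4 - P)/4 = -1 - P/4)
Y(A) = 2*A*(-210 + A) (Y(A) = (2*A)*(-210 + A) = 2*A*(-210 + A))
-48259/Y(m(-7)) + 23971/44698 = -48259*1/(2*(-1 - 1/4*(-7))*(-210 + (-1 - 1/4*(-7)))) + 23971/44698 = -48259*1/(2*(-1 + 7/4)*(-210 + (-1 + 7/4))) + 23971*(1/44698) = -48259*2/(3*(-210 + 3/4)) + 23971/44698 = -48259/(2*(3/4)*(-837/4)) + 23971/44698 = -48259/(-2511/8) + 23971/44698 = -48259*(-8/2511) + 23971/44698 = 386072/2511 + 23971/44698 = 17316837437/112236678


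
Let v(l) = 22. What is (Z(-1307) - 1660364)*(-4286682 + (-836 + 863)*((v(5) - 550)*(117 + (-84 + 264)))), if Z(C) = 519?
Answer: 14143064529330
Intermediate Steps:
(Z(-1307) - 1660364)*(-4286682 + (-836 + 863)*((v(5) - 550)*(117 + (-84 + 264)))) = (519 - 1660364)*(-4286682 + (-836 + 863)*((22 - 550)*(117 + (-84 + 264)))) = -1659845*(-4286682 + 27*(-528*(117 + 180))) = -1659845*(-4286682 + 27*(-528*297)) = -1659845*(-4286682 + 27*(-156816)) = -1659845*(-4286682 - 4234032) = -1659845*(-8520714) = 14143064529330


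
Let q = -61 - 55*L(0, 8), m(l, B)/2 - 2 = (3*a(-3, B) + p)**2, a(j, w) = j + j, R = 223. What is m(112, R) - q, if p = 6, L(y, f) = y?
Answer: 353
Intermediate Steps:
a(j, w) = 2*j
m(l, B) = 292 (m(l, B) = 4 + 2*(3*(2*(-3)) + 6)**2 = 4 + 2*(3*(-6) + 6)**2 = 4 + 2*(-18 + 6)**2 = 4 + 2*(-12)**2 = 4 + 2*144 = 4 + 288 = 292)
q = -61 (q = -61 - 55*0 = -61 + 0 = -61)
m(112, R) - q = 292 - 1*(-61) = 292 + 61 = 353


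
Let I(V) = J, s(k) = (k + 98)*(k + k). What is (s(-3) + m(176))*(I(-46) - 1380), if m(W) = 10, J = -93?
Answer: 824880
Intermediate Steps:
s(k) = 2*k*(98 + k) (s(k) = (98 + k)*(2*k) = 2*k*(98 + k))
I(V) = -93
(s(-3) + m(176))*(I(-46) - 1380) = (2*(-3)*(98 - 3) + 10)*(-93 - 1380) = (2*(-3)*95 + 10)*(-1473) = (-570 + 10)*(-1473) = -560*(-1473) = 824880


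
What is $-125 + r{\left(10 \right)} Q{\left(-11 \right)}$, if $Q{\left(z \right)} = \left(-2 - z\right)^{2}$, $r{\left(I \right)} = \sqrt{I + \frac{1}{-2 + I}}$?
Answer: $-125 + \frac{729 \sqrt{2}}{4} \approx 132.74$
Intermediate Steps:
$-125 + r{\left(10 \right)} Q{\left(-11 \right)} = -125 + \sqrt{\frac{1 + 10 \left(-2 + 10\right)}{-2 + 10}} \left(2 - 11\right)^{2} = -125 + \sqrt{\frac{1 + 10 \cdot 8}{8}} \left(-9\right)^{2} = -125 + \sqrt{\frac{1 + 80}{8}} \cdot 81 = -125 + \sqrt{\frac{1}{8} \cdot 81} \cdot 81 = -125 + \sqrt{\frac{81}{8}} \cdot 81 = -125 + \frac{9 \sqrt{2}}{4} \cdot 81 = -125 + \frac{729 \sqrt{2}}{4}$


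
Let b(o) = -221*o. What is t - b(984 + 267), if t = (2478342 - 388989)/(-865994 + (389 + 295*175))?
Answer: 225039775227/813980 ≈ 2.7647e+5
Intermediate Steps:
t = -2089353/813980 (t = 2089353/(-865994 + (389 + 51625)) = 2089353/(-865994 + 52014) = 2089353/(-813980) = 2089353*(-1/813980) = -2089353/813980 ≈ -2.5668)
t - b(984 + 267) = -2089353/813980 - (-221)*(984 + 267) = -2089353/813980 - (-221)*1251 = -2089353/813980 - 1*(-276471) = -2089353/813980 + 276471 = 225039775227/813980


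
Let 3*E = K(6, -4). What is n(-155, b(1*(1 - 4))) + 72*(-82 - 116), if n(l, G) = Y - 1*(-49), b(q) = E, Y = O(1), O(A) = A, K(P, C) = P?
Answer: -14206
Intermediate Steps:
Y = 1
E = 2 (E = (1/3)*6 = 2)
b(q) = 2
n(l, G) = 50 (n(l, G) = 1 - 1*(-49) = 1 + 49 = 50)
n(-155, b(1*(1 - 4))) + 72*(-82 - 116) = 50 + 72*(-82 - 116) = 50 + 72*(-198) = 50 - 14256 = -14206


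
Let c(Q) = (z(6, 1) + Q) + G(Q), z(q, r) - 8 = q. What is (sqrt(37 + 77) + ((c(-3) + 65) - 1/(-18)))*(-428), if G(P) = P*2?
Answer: -269854/9 - 428*sqrt(114) ≈ -34554.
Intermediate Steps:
z(q, r) = 8 + q
G(P) = 2*P
c(Q) = 14 + 3*Q (c(Q) = ((8 + 6) + Q) + 2*Q = (14 + Q) + 2*Q = 14 + 3*Q)
(sqrt(37 + 77) + ((c(-3) + 65) - 1/(-18)))*(-428) = (sqrt(37 + 77) + (((14 + 3*(-3)) + 65) - 1/(-18)))*(-428) = (sqrt(114) + (((14 - 9) + 65) - 1*(-1/18)))*(-428) = (sqrt(114) + ((5 + 65) + 1/18))*(-428) = (sqrt(114) + (70 + 1/18))*(-428) = (sqrt(114) + 1261/18)*(-428) = (1261/18 + sqrt(114))*(-428) = -269854/9 - 428*sqrt(114)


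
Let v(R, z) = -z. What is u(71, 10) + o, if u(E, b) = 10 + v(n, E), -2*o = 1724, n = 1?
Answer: -923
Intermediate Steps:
o = -862 (o = -½*1724 = -862)
u(E, b) = 10 - E
u(71, 10) + o = (10 - 1*71) - 862 = (10 - 71) - 862 = -61 - 862 = -923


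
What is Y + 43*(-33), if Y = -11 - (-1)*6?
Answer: -1424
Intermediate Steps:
Y = -5 (Y = -11 - 1*(-6) = -11 + 6 = -5)
Y + 43*(-33) = -5 + 43*(-33) = -5 - 1419 = -1424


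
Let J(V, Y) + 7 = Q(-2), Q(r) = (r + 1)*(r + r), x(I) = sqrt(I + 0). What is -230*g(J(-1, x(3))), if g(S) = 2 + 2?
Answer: -920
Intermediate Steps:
x(I) = sqrt(I)
Q(r) = 2*r*(1 + r) (Q(r) = (1 + r)*(2*r) = 2*r*(1 + r))
J(V, Y) = -3 (J(V, Y) = -7 + 2*(-2)*(1 - 2) = -7 + 2*(-2)*(-1) = -7 + 4 = -3)
g(S) = 4
-230*g(J(-1, x(3))) = -230*4 = -920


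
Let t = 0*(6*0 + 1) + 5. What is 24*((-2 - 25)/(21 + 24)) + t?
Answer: -47/5 ≈ -9.4000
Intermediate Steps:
t = 5 (t = 0*(0 + 1) + 5 = 0*1 + 5 = 0 + 5 = 5)
24*((-2 - 25)/(21 + 24)) + t = 24*((-2 - 25)/(21 + 24)) + 5 = 24*(-27/45) + 5 = 24*(-27*1/45) + 5 = 24*(-3/5) + 5 = -72/5 + 5 = -47/5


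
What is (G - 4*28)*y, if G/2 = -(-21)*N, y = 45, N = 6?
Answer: 6300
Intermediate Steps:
G = 252 (G = 2*(-(-21)*6) = 2*(-21*(-6)) = 2*126 = 252)
(G - 4*28)*y = (252 - 4*28)*45 = (252 - 112)*45 = 140*45 = 6300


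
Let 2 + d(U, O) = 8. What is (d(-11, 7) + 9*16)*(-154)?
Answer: -23100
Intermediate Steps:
d(U, O) = 6 (d(U, O) = -2 + 8 = 6)
(d(-11, 7) + 9*16)*(-154) = (6 + 9*16)*(-154) = (6 + 144)*(-154) = 150*(-154) = -23100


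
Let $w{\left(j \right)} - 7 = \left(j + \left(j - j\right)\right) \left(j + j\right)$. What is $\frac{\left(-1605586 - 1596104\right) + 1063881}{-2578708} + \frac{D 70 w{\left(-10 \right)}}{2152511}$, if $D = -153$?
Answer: $- \frac{1115260886361}{5550697335788} \approx -0.20092$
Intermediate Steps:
$w{\left(j \right)} = 7 + 2 j^{2}$ ($w{\left(j \right)} = 7 + \left(j + \left(j - j\right)\right) \left(j + j\right) = 7 + \left(j + 0\right) 2 j = 7 + j 2 j = 7 + 2 j^{2}$)
$\frac{\left(-1605586 - 1596104\right) + 1063881}{-2578708} + \frac{D 70 w{\left(-10 \right)}}{2152511} = \frac{\left(-1605586 - 1596104\right) + 1063881}{-2578708} + \frac{\left(-153\right) 70 \left(7 + 2 \left(-10\right)^{2}\right)}{2152511} = \left(-3201690 + 1063881\right) \left(- \frac{1}{2578708}\right) + - 10710 \left(7 + 2 \cdot 100\right) \frac{1}{2152511} = \left(-2137809\right) \left(- \frac{1}{2578708}\right) + - 10710 \left(7 + 200\right) \frac{1}{2152511} = \frac{2137809}{2578708} + \left(-10710\right) 207 \cdot \frac{1}{2152511} = \frac{2137809}{2578708} - \frac{2216970}{2152511} = - \frac{1115260886361}{5550697335788}$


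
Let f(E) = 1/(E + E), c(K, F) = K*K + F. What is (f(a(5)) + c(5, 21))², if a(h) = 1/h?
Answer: 9409/4 ≈ 2352.3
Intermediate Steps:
c(K, F) = F + K² (c(K, F) = K² + F = F + K²)
f(E) = 1/(2*E)
(f(a(5)) + c(5, 21))² = (1/(2*(1/5)) + (21 + 5²))² = (1/(2*(⅕)) + (21 + 25))² = ((½)*5 + 46)² = (5/2 + 46)² = (97/2)² = 9409/4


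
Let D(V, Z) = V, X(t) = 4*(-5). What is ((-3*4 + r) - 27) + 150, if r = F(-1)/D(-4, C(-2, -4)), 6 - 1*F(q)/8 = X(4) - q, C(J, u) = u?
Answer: 61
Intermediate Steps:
X(t) = -20
F(q) = 208 + 8*q (F(q) = 48 - 8*(-20 - q) = 48 + (160 + 8*q) = 208 + 8*q)
r = -50 (r = (208 + 8*(-1))/(-4) = (208 - 8)*(-¼) = 200*(-¼) = -50)
((-3*4 + r) - 27) + 150 = ((-3*4 - 50) - 27) + 150 = ((-12 - 50) - 27) + 150 = (-62 - 27) + 150 = -89 + 150 = 61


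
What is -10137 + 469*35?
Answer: 6278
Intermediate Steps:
-10137 + 469*35 = -10137 + 16415 = 6278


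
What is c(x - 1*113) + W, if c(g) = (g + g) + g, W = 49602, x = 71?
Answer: 49476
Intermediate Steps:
c(g) = 3*g (c(g) = 2*g + g = 3*g)
c(x - 1*113) + W = 3*(71 - 1*113) + 49602 = 3*(71 - 113) + 49602 = 3*(-42) + 49602 = -126 + 49602 = 49476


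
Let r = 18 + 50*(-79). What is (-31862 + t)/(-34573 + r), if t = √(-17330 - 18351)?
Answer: 31862/38505 - I*√35681/38505 ≈ 0.82748 - 0.0049057*I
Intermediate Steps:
t = I*√35681 (t = √(-35681) = I*√35681 ≈ 188.89*I)
r = -3932 (r = 18 - 3950 = -3932)
(-31862 + t)/(-34573 + r) = (-31862 + I*√35681)/(-34573 - 3932) = (-31862 + I*√35681)/(-38505) = (-31862 + I*√35681)*(-1/38505) = 31862/38505 - I*√35681/38505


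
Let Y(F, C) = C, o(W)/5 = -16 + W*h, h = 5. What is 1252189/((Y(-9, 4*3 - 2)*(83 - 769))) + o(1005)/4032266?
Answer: -360641951541/1975810340 ≈ -182.53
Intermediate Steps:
o(W) = -80 + 25*W (o(W) = 5*(-16 + W*5) = 5*(-16 + 5*W) = -80 + 25*W)
1252189/((Y(-9, 4*3 - 2)*(83 - 769))) + o(1005)/4032266 = 1252189/(((4*3 - 2)*(83 - 769))) + (-80 + 25*1005)/4032266 = 1252189/(((12 - 2)*(-686))) + (-80 + 25125)*(1/4032266) = 1252189/((10*(-686))) + 25045*(1/4032266) = 1252189/(-6860) + 25045/4032266 = 1252189*(-1/6860) + 25045/4032266 = -1252189/6860 + 25045/4032266 = -360641951541/1975810340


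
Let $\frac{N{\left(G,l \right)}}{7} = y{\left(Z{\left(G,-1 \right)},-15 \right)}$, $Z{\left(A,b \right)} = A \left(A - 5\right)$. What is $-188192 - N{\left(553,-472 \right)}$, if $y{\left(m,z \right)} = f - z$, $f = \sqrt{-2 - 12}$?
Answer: $-188297 - 7 i \sqrt{14} \approx -1.883 \cdot 10^{5} - 26.192 i$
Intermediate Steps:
$f = i \sqrt{14}$ ($f = \sqrt{-14} = i \sqrt{14} \approx 3.7417 i$)
$Z{\left(A,b \right)} = A \left(-5 + A\right)$
$y{\left(m,z \right)} = - z + i \sqrt{14}$ ($y{\left(m,z \right)} = i \sqrt{14} - z = - z + i \sqrt{14}$)
$N{\left(G,l \right)} = 105 + 7 i \sqrt{14}$ ($N{\left(G,l \right)} = 7 \left(\left(-1\right) \left(-15\right) + i \sqrt{14}\right) = 7 \left(15 + i \sqrt{14}\right) = 105 + 7 i \sqrt{14}$)
$-188192 - N{\left(553,-472 \right)} = -188192 - \left(105 + 7 i \sqrt{14}\right) = -188297 - 7 i \sqrt{14}$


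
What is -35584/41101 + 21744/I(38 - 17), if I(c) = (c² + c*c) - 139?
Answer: 867261232/30538043 ≈ 28.399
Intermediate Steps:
I(c) = -139 + 2*c² (I(c) = (c² + c²) - 139 = 2*c² - 139 = -139 + 2*c²)
-35584/41101 + 21744/I(38 - 17) = -35584/41101 + 21744/(-139 + 2*(38 - 17)²) = -35584*1/41101 + 21744/(-139 + 2*21²) = -35584/41101 + 21744/(-139 + 2*441) = -35584/41101 + 21744/(-139 + 882) = -35584/41101 + 21744/743 = 867261232/30538043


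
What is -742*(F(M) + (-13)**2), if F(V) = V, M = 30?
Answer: -147658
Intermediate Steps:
-742*(F(M) + (-13)**2) = -742*(30 + (-13)**2) = -742*(30 + 169) = -742*199 = -147658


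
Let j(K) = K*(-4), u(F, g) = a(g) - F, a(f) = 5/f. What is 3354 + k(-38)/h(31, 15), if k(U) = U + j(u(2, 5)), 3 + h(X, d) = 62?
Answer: 197852/59 ≈ 3353.4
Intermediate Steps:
h(X, d) = 59 (h(X, d) = -3 + 62 = 59)
u(F, g) = -F + 5/g (u(F, g) = 5/g - F = -F + 5/g)
j(K) = -4*K
k(U) = 4 + U (k(U) = U - 4*(-1*2 + 5/5) = U - 4*(-2 + 5*(⅕)) = U - 4*(-2 + 1) = U - 4*(-1) = U + 4 = 4 + U)
3354 + k(-38)/h(31, 15) = 3354 + (4 - 38)/59 = 3354 - 34*1/59 = 3354 - 34/59 = 197852/59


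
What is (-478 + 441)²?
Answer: 1369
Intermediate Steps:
(-478 + 441)² = (-37)² = 1369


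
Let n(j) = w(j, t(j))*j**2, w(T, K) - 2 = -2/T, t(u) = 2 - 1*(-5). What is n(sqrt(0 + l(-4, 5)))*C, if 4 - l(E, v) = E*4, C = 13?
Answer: 520 - 52*sqrt(5) ≈ 403.72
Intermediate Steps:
l(E, v) = 4 - 4*E (l(E, v) = 4 - E*4 = 4 - 4*E)
t(u) = 7 (t(u) = 2 + 5 = 7)
w(T, K) = 2 - 2/T
n(j) = j**2*(2 - 2/j) (n(j) = (2 - 2/j)*j**2 = j**2*(2 - 2/j))
n(sqrt(0 + l(-4, 5)))*C = (2*sqrt(0 + (4 - 4*(-4)))*(-1 + sqrt(0 + (4 - 4*(-4)))))*13 = (2*sqrt(0 + (4 + 16))*(-1 + sqrt(0 + (4 + 16))))*13 = (2*sqrt(0 + 20)*(-1 + sqrt(0 + 20)))*13 = (2*sqrt(20)*(-1 + sqrt(20)))*13 = (2*(2*sqrt(5))*(-1 + 2*sqrt(5)))*13 = (4*sqrt(5)*(-1 + 2*sqrt(5)))*13 = 52*sqrt(5)*(-1 + 2*sqrt(5))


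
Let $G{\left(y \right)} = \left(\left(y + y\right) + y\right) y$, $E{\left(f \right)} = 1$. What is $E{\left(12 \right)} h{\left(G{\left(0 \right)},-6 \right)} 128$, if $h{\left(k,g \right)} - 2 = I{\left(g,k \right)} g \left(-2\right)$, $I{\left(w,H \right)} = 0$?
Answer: $256$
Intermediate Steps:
$G{\left(y \right)} = 3 y^{2}$ ($G{\left(y \right)} = \left(2 y + y\right) y = 3 y y = 3 y^{2}$)
$h{\left(k,g \right)} = 2$ ($h{\left(k,g \right)} = 2 + 0 g \left(-2\right) = 2 + 0 \left(-2\right) = 2 + 0 = 2$)
$E{\left(12 \right)} h{\left(G{\left(0 \right)},-6 \right)} 128 = 1 \cdot 2 \cdot 128 = 2 \cdot 128 = 256$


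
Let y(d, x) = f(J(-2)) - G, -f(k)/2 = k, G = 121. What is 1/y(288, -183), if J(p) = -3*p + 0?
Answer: -1/133 ≈ -0.0075188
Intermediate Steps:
J(p) = -3*p
f(k) = -2*k
y(d, x) = -133 (y(d, x) = -(-6)*(-2) - 1*121 = -2*6 - 121 = -12 - 121 = -133)
1/y(288, -183) = 1/(-133) = -1/133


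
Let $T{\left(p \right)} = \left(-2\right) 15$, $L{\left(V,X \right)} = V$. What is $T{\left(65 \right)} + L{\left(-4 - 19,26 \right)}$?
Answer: $-53$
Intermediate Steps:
$T{\left(p \right)} = -30$
$T{\left(65 \right)} + L{\left(-4 - 19,26 \right)} = -30 - 23 = -53$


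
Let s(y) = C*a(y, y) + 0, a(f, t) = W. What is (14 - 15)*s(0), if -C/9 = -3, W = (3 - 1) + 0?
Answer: -54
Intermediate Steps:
W = 2 (W = 2 + 0 = 2)
a(f, t) = 2
C = 27 (C = -9*(-3) = 27)
s(y) = 54 (s(y) = 27*2 + 0 = 54 + 0 = 54)
(14 - 15)*s(0) = (14 - 15)*54 = -1*54 = -54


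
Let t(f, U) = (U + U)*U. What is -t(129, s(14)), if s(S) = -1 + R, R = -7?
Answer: -128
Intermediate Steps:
s(S) = -8 (s(S) = -1 - 7 = -8)
t(f, U) = 2*U² (t(f, U) = (2*U)*U = 2*U²)
-t(129, s(14)) = -2*(-8)² = -2*64 = -1*128 = -128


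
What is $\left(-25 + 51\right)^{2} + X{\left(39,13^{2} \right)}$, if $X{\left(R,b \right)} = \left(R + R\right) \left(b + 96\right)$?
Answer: $21346$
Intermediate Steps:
$X{\left(R,b \right)} = 2 R \left(96 + b\right)$
$\left(-25 + 51\right)^{2} + X{\left(39,13^{2} \right)} = \left(-25 + 51\right)^{2} + 2 \cdot 39 \left(96 + 13^{2}\right) = 26^{2} + 2 \cdot 39 \left(96 + 169\right) = 676 + 2 \cdot 39 \cdot 265 = 676 + 20670 = 21346$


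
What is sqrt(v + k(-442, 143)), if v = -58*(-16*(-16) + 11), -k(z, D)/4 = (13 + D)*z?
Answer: sqrt(260322) ≈ 510.22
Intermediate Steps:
k(z, D) = -4*z*(13 + D) (k(z, D) = -4*(13 + D)*z = -4*z*(13 + D))
v = -15486 (v = -58*(256 + 11) = -58*267 = -15486)
sqrt(v + k(-442, 143)) = sqrt(-15486 - 4*(-442)*(13 + 143)) = sqrt(-15486 - 4*(-442)*156) = sqrt(-15486 + 275808) = sqrt(260322)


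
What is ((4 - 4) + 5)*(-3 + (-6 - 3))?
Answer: -60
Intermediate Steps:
((4 - 4) + 5)*(-3 + (-6 - 3)) = (0 + 5)*(-3 - 9) = 5*(-12) = -60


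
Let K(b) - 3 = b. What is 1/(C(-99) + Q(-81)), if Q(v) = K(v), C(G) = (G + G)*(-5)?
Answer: 1/912 ≈ 0.0010965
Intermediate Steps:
K(b) = 3 + b
C(G) = -10*G (C(G) = (2*G)*(-5) = -10*G)
Q(v) = 3 + v
1/(C(-99) + Q(-81)) = 1/(-10*(-99) + (3 - 81)) = 1/(990 - 78) = 1/912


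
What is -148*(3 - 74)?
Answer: 10508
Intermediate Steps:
-148*(3 - 74) = -148*(-71) = 10508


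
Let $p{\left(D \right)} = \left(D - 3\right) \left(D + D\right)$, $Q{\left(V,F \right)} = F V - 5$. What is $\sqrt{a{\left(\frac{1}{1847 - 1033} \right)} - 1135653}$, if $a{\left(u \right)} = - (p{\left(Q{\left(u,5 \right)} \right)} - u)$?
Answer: $\frac{i \sqrt{188133009071}}{407} \approx 1065.7 i$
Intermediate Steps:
$Q{\left(V,F \right)} = -5 + F V$
$p{\left(D \right)} = 2 D \left(-3 + D\right)$ ($p{\left(D \right)} = \left(-3 + D\right) 2 D = 2 D \left(-3 + D\right)$)
$a{\left(u \right)} = u - 2 \left(-8 + 5 u\right) \left(-5 + 5 u\right)$ ($a{\left(u \right)} = - (2 \left(-5 + 5 u\right) \left(-3 + \left(-5 + 5 u\right)\right) - u) = - (2 \left(-5 + 5 u\right) \left(-8 + 5 u\right) - u) = - (2 \left(-8 + 5 u\right) \left(-5 + 5 u\right) - u) = - (- u + 2 \left(-8 + 5 u\right) \left(-5 + 5 u\right)) = u - 2 \left(-8 + 5 u\right) \left(-5 + 5 u\right)$)
$\sqrt{a{\left(\frac{1}{1847 - 1033} \right)} - 1135653} = \sqrt{\left(-80 - 50 \left(\frac{1}{1847 - 1033}\right)^{2} + \frac{131}{1847 - 1033}\right) - 1135653} = \sqrt{\left(-80 - 50 \left(\frac{1}{814}\right)^{2} + \frac{131}{814}\right) - 1135653} = \sqrt{\left(-80 - \frac{50}{662596} + 131 \cdot \frac{1}{814}\right) - 1135653} = \sqrt{\left(-80 - \frac{25}{331298} + \frac{131}{814}\right) - 1135653} = \sqrt{- \frac{13225274}{165649} - 1135653} = \sqrt{- \frac{188133009071}{165649}} = \frac{i \sqrt{188133009071}}{407}$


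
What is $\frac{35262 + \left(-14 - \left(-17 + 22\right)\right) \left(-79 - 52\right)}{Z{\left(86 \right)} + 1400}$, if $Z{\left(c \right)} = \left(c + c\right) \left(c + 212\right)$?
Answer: $\frac{37751}{52656} \approx 0.71694$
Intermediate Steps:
$Z{\left(c \right)} = 2 c \left(212 + c\right)$
$\frac{35262 + \left(-14 - \left(-17 + 22\right)\right) \left(-79 - 52\right)}{Z{\left(86 \right)} + 1400} = \frac{35262 + \left(-14 - \left(-17 + 22\right)\right) \left(-79 - 52\right)}{2 \cdot 86 \left(212 + 86\right) + 1400} = \frac{35262 + \left(-14 - 5\right) \left(-131\right)}{2 \cdot 86 \cdot 298 + 1400} = \frac{35262 + \left(-14 - 5\right) \left(-131\right)}{51256 + 1400} = \frac{35262 - -2489}{52656} = \left(35262 + 2489\right) \frac{1}{52656} = 37751 \cdot \frac{1}{52656} = \frac{37751}{52656}$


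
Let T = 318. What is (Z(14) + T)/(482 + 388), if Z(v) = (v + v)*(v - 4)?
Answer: 299/435 ≈ 0.68736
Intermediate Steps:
Z(v) = 2*v*(-4 + v) (Z(v) = (2*v)*(-4 + v) = 2*v*(-4 + v))
(Z(14) + T)/(482 + 388) = (2*14*(-4 + 14) + 318)/(482 + 388) = (2*14*10 + 318)/870 = (280 + 318)*(1/870) = 598*(1/870) = 299/435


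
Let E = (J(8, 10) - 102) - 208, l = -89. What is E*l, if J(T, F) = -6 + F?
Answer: 27234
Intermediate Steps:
E = -306 (E = ((-6 + 10) - 102) - 208 = (4 - 102) - 208 = -98 - 208 = -306)
E*l = -306*(-89) = 27234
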